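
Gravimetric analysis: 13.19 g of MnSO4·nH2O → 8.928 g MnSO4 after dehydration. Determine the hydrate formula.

MnSO4·4H2O

Mass of water lost = 13.19 − 8.928 = 4.262 g → 4.262 / 18.02 = 0.2365 mol H2O
Molar mass of MnSO4 = 151.01 g/mol → mol MnSO4 = 8.928 / 151.01 = 0.05912
n = 0.2365 / 0.05912 = 4.00 ≈ 4 → MnSO4·4H2O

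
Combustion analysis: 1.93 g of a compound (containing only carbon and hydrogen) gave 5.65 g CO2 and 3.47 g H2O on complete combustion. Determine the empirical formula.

CH3

mol C = 5.65 / 44.01 = 0.1284; mass C = 0.1284 × 12.01 = 1.542 g
mol H = 2 × (3.47 / 18.02) = 0.3851; mass H = 0.3851 × 1.008 = 0.3882 g
Ratios (÷ 0.1284): C 1.000, H 3.000
Ratio ≈ 1:3, so the empirical formula is CH3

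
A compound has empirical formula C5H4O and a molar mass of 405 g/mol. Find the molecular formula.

Empirical-formula mass = 80.08 g/mol
n = 405 / 80.08 = 5.06 ≈ 5
Molecular formula = (C5H4O)5 = C25H20O5

C25H20O5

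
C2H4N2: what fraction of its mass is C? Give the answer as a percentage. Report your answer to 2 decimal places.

Molar mass = 2(12.01) + 4(1.008) + 2(14.01) = 56.072 g/mol
Mass of C per mole = 2 × 12.01 = 24.020 g
% C = 24.020 / 56.072 × 100 = 42.84%

42.84%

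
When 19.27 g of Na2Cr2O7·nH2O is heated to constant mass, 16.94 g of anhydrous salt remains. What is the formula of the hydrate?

Mass of water lost = 19.27 − 16.94 = 2.33 g → 2.33 / 18.02 = 0.1293 mol H2O
Molar mass of Na2Cr2O7 = 261.98 g/mol → mol Na2Cr2O7 = 16.94 / 261.98 = 0.06466
n = 0.1293 / 0.06466 = 2.00 ≈ 2 → Na2Cr2O7·2H2O

Na2Cr2O7·2H2O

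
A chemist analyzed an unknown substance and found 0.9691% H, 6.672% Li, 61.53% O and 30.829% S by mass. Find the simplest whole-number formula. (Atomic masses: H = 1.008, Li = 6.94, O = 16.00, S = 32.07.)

Assume 100 g: 0.9691 g H, 6.672 g Li, 61.53 g O, 30.829 g S.
Moles — H: 0.9691 / 1.008 = 0.9614 mol; Li: 6.672 / 6.94 = 0.9614 mol; O: 61.53 / 16.00 = 3.846 mol; S: 30.829 / 32.07 = 0.9613 mol
Smallest is S at 0.9613 mol; normalising gives H 1.000, Li 1.000, O 4.000, S 1.000
→ HLiO4S

HLiO4S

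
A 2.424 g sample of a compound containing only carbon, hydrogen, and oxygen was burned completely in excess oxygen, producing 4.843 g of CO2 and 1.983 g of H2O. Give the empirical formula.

C2H4O

mol C = 4.843 / 44.01 = 0.1100; mass C = 0.1100 × 12.01 = 1.322 g
mol H = 2 × (1.983 / 18.02) = 0.2201; mass H = 0.2201 × 1.008 = 0.2218 g
mass O = 2.424 − (1.543) = 0.8805 g → mol O = 0.05503
Ratios (÷ 0.05503): C 2.000, H 3.999, O 1.000
Ratio ≈ 2:4:1, so the empirical formula is C2H4O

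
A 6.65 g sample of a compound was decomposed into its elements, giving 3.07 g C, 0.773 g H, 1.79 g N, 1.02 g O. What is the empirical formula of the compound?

C: 3.07 g ÷ 12.01 g/mol = 0.2556 mol
H: 0.773 g ÷ 1.008 g/mol = 0.7669 mol
N: 1.79 g ÷ 14.01 g/mol = 0.1278 mol
O: 1.02 g ÷ 16.00 g/mol = 0.06375 mol
Divide by the smallest (0.06375 mol O): C 4.010, H 12.029, N 2.004, O 1.000
→ C4H12N2O

C4H12N2O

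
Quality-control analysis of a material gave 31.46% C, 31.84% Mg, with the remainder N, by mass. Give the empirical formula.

Assume 100 g: 31.46 g C, 31.84 g Mg, 36.7 g N.
n(C) = 31.46/12.01 = 2.619, n(Mg) = 31.84/24.31 = 1.31, n(N) = 36.7/14.01 = 2.62
Divide by the smallest (1.31 mol Mg): C 2.000, Mg 1.000, N 2.000
Ratio ≈ 2:1:2, so the empirical formula is C2MgN2

C2MgN2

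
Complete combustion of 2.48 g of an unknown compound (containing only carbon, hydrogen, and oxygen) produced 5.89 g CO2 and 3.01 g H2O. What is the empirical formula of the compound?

C4H10O

mol C = 5.89 / 44.01 = 0.1338; mass C = 0.1338 × 12.01 = 1.607 g
mol H = 2 × (3.01 / 18.02) = 0.3341; mass H = 0.3341 × 1.008 = 0.3367 g
mass O = 2.48 − (1.944) = 0.5359 g → mol O = 0.03349
Divide by the smallest (0.03349 mol O): C 3.996, H 9.974, O 1.000
≈ 4:10:1 → C4H10O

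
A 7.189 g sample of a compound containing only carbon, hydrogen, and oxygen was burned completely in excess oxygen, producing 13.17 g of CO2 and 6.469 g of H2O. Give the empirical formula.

mol C = 13.17 / 44.01 = 0.2993; mass C = 0.2993 × 12.01 = 3.594 g
mol H = 2 × (6.469 / 18.02) = 0.7180; mass H = 0.7180 × 1.008 = 0.7237 g
mass O = 7.189 − (4.318) = 2.871 g → mol O = 0.1795
Smallest is O at 0.1795 mol; normalising gives C 1.668, H 4.001, O 1.000
Multiply by 3: C 5.00, H 12.00, O 3.00 → C5H12O3

C5H12O3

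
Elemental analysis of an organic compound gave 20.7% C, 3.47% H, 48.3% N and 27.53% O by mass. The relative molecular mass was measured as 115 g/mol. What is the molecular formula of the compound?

Assume 100 g: 20.7 g C, 3.47 g H, 48.3 g N, 27.53 g O.
Moles — C: 20.7 / 12.01 = 1.724 mol; H: 3.47 / 1.008 = 3.442 mol; N: 48.3 / 14.01 = 3.448 mol; O: 27.53 / 16.00 = 1.721 mol
Divide by the smallest (1.721 mol O): C 1.002, H 2.001, N 2.004, O 1.000
→ CH2N2O
Empirical-formula mass = 58.05 g/mol
n = 115 / 58.05 = 1.98 ≈ 2
Molecular formula = (CH2N2O)×2 = C2H4N4O2

C2H4N4O2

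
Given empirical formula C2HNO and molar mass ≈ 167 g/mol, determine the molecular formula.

C6H3N3O3

Empirical-formula mass = 55.04 g/mol
n = 167 / 55.04 = 3.03 ≈ 3
Molecular formula = (C2HNO)3 = C6H3N3O3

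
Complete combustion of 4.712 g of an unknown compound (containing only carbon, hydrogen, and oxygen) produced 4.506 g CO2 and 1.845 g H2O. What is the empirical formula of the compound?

mol C = 4.506 / 44.01 = 0.1024; mass C = 0.1024 × 12.01 = 1.230 g
mol H = 2 × (1.845 / 18.02) = 0.2048; mass H = 0.2048 × 1.008 = 0.2064 g
mass O = 4.712 − (1.436) = 3.276 g → mol O = 0.2047
Smallest is C at 0.1024 mol; normalising gives C 1.000, H 2.000, O 2.000
→ CH2O2

CH2O2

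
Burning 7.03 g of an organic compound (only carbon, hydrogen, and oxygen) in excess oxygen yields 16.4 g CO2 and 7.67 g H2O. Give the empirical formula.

C7H16O2

mol C = 16.4 / 44.01 = 0.3726; mass C = 0.3726 × 12.01 = 4.475 g
mol H = 2 × (7.67 / 18.02) = 0.8513; mass H = 0.8513 × 1.008 = 0.8581 g
mass O = 7.03 − (5.334) = 1.696 g → mol O = 0.1060
Ratios (÷ 0.106): C 3.515, H 8.029, O 1.000
Multiply by 2: C 7.03, H 16.06, O 2.00 → C7H16O2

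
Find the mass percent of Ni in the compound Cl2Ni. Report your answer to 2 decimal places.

45.29%

Molar mass = 2(35.45) + 1(58.69) = 129.590 g/mol
Mass of Ni per mole = 1 × 58.69 = 58.690 g
% Ni = 58.690 / 129.590 × 100 = 45.29%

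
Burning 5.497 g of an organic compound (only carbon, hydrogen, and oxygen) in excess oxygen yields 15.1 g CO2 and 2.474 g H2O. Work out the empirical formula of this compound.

C5H4O

mol C = 15.1 / 44.01 = 0.3431; mass C = 0.3431 × 12.01 = 4.121 g
mol H = 2 × (2.474 / 18.02) = 0.2746; mass H = 0.2746 × 1.008 = 0.2768 g
mass O = 5.497 − (4.397) = 1.100 g → mol O = 0.06872
Ratios (÷ 0.06872): C 4.993, H 3.996, O 1.000
→ C5H4O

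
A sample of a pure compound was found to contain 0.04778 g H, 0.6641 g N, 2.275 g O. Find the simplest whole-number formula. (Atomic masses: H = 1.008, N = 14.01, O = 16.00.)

n(H) = 0.04778/1.008 = 0.0474, n(N) = 0.6641/14.01 = 0.0474, n(O) = 2.275/16.00 = 0.1422
Smallest is H at 0.0474 mol; normalising gives H 1.000, N 1.000, O 3.000
→ HNO3

HNO3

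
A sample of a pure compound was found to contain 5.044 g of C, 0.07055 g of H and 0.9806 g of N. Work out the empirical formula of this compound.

C: 5.044 g ÷ 12.01 g/mol = 0.42 mol
H: 0.07055 g ÷ 1.008 g/mol = 0.06999 mol
N: 0.9806 g ÷ 14.01 g/mol = 0.06999 mol
Divide by the smallest (0.06999 mol H): C 6.001, H 1.000, N 1.000
Ratio ≈ 6:1:1, so the empirical formula is C6HN

C6HN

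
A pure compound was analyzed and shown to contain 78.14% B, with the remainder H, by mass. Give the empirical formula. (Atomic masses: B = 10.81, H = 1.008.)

Assume 100 g: 78.14 g B, 21.86 g H.
n(B) = 78.14/10.81 = 7.228, n(H) = 21.86/1.008 = 21.69
Smallest is B at 7.228 mol; normalising gives B 1.000, H 3.000
≈ 1:3 → BH3

BH3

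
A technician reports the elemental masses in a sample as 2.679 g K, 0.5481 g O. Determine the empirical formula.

n(K) = 2.679/39.10 = 0.06852, n(O) = 0.5481/16.00 = 0.03426
Divide by the smallest (0.03426 mol O): K 2.000, O 1.000
Ratio ≈ 2:1, so the empirical formula is K2O

K2O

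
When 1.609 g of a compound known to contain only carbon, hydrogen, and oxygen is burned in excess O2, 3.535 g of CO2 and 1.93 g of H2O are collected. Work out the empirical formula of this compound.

C3H8O

mol C = 3.535 / 44.01 = 0.08032; mass C = 0.08032 × 12.01 = 0.9647 g
mol H = 2 × (1.93 / 18.02) = 0.2142; mass H = 0.2142 × 1.008 = 0.2159 g
mass O = 1.609 − (1.181) = 0.4284 g → mol O = 0.02678
Divide by the smallest (0.02678 mol O): C 3.000, H 8.000, O 1.000
≈ 3:8:1 → C3H8O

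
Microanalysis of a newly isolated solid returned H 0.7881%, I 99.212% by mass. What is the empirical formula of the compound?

Assume 100 g: 0.7881 g H, 99.212 g I.
H: 0.7881 g ÷ 1.008 g/mol = 0.7818 mol
I: 99.212 g ÷ 126.90 g/mol = 0.7818 mol
Divide by the smallest (0.7818 mol I): H 1.000, I 1.000
→ HI

HI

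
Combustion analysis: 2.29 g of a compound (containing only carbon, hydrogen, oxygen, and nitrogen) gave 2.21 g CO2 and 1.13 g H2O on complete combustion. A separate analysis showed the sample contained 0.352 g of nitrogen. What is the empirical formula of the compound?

mol C = 2.21 / 44.01 = 0.05022; mass C = 0.05022 × 12.01 = 0.6031 g
mol H = 2 × (1.13 / 18.02) = 0.1254; mass H = 0.1254 × 1.008 = 0.1264 g
mol N = 0.352 / 14.01 = 0.02512
mass O = 2.29 − (1.082) = 1.208 g → mol O = 0.07553
Ratios (÷ 0.02512): C 1.999, H 4.992, N 1.000, O 3.006
Ratio ≈ 2:5:1:3, so the empirical formula is C2H5NO3

C2H5NO3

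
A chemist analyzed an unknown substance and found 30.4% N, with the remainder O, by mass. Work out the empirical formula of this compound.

NO2

Assume 100 g: 30.4 g N, 69.6 g O.
Moles — N: 30.4 / 14.01 = 2.17 mol; O: 69.6 / 16.00 = 4.35 mol
Divide by the smallest (2.17 mol N): N 1.000, O 2.005
Ratio ≈ 1:2, so the empirical formula is NO2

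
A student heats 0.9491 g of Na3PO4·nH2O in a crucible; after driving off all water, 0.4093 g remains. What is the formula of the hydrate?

Na3PO4·12H2O

Mass of water lost = 0.9491 − 0.4093 = 0.5398 g → 0.5398 / 18.02 = 0.02996 mol H2O
Molar mass of Na3PO4 = 163.94 g/mol → mol Na3PO4 = 0.4093 / 163.94 = 0.002497
n = 0.02996 / 0.002497 = 12.00 ≈ 12 → Na3PO4·12H2O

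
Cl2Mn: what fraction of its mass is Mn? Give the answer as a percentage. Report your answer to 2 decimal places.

43.66%

Molar mass = 2(35.45) + 1(54.94) = 125.840 g/mol
Mass of Mn per mole = 1 × 54.94 = 54.940 g
% Mn = 54.940 / 125.840 × 100 = 43.66%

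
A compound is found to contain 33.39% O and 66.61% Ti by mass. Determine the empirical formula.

O3Ti2

Assume 100 g: 33.39 g O, 66.61 g Ti.
n(O) = 33.39/16.00 = 2.087, n(Ti) = 66.61/47.87 = 1.391
Divide by the smallest (1.391 mol Ti): O 1.500, Ti 1.000
Scaling by 2: O 3.00, Ti 2.00 → O3Ti2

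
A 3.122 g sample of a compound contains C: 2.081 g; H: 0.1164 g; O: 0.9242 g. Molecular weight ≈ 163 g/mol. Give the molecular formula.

C9H6O3

C: 2.081 g ÷ 12.01 g/mol = 0.1733 mol
H: 0.1164 g ÷ 1.008 g/mol = 0.1155 mol
O: 0.9242 g ÷ 16.00 g/mol = 0.05776 mol
Divide by the smallest (0.05776 mol O): C 3.000, H 1.999, O 1.000
≈ 3:2:1 → C3H2O
Empirical-formula mass = 54.05 g/mol
n = 163 / 54.05 = 3.02 ≈ 3
Molecular formula = (C3H2O)×3 = C9H6O3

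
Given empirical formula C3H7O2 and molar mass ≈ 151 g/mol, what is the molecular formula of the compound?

C6H14O4

Empirical-formula mass = 75.09 g/mol
n = 151 / 75.09 = 2.01 ≈ 2
Molecular formula = (C3H7O2)2 = C6H14O4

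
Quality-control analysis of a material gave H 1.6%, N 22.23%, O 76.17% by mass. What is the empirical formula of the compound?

HNO3

Assume 100 g: 1.6 g H, 22.23 g N, 76.17 g O.
Moles — H: 1.6 / 1.008 = 1.587 mol; N: 22.23 / 14.01 = 1.587 mol; O: 76.17 / 16.00 = 4.761 mol
Ratios (÷ 1.587): H 1.000, N 1.000, O 3.000
→ HNO3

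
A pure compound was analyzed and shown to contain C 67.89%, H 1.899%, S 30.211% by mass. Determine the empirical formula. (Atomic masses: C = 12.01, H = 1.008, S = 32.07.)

Assume 100 g: 67.89 g C, 1.899 g H, 30.211 g S.
Moles — C: 67.89 / 12.01 = 5.653 mol; H: 1.899 / 1.008 = 1.884 mol; S: 30.211 / 32.07 = 0.942 mol
Ratios (÷ 0.942): C 6.001, H 2.000, S 1.000
Ratio ≈ 6:2:1, so the empirical formula is C6H2S

C6H2S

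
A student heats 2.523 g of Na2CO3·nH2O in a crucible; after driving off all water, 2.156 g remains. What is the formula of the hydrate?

Na2CO3·H2O

Mass of water lost = 2.523 − 2.156 = 0.367 g → 0.367 / 18.02 = 0.02037 mol H2O
Molar mass of Na2CO3 = 105.99 g/mol → mol Na2CO3 = 2.156 / 105.99 = 0.02034
n = 0.02037 / 0.02034 = 1.00 ≈ 1 → Na2CO3·H2O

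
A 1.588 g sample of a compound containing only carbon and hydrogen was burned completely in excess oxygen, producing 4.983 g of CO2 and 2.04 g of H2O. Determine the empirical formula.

mol C = 4.983 / 44.01 = 0.1132; mass C = 0.1132 × 12.01 = 1.360 g
mol H = 2 × (2.04 / 18.02) = 0.2264; mass H = 0.2264 × 1.008 = 0.2282 g
Smallest is C at 0.1132 mol; normalising gives C 1.000, H 2.000
≈ 1:2 → CH2

CH2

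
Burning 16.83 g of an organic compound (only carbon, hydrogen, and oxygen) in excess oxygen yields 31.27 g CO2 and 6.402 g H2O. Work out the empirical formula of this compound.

mol C = 31.27 / 44.01 = 0.7105; mass C = 0.7105 × 12.01 = 8.533 g
mol H = 2 × (6.402 / 18.02) = 0.7105; mass H = 0.7105 × 1.008 = 0.7162 g
mass O = 16.83 − (9.250) = 7.580 g → mol O = 0.4738
Divide by the smallest (0.4738 mol O): C 1.500, H 1.500, O 1.000
×2: C 3.00, H 3.00, O 2.00 → C3H3O2

C3H3O2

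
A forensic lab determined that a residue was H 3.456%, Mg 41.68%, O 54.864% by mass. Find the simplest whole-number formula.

H2MgO2

Assume 100 g: 3.456 g H, 41.68 g Mg, 54.864 g O.
n(H) = 3.456/1.008 = 3.429, n(Mg) = 41.68/24.31 = 1.715, n(O) = 54.864/16.00 = 3.429
Ratios (÷ 1.715): H 2.000, Mg 1.000, O 2.000
Ratio ≈ 2:1:2, so the empirical formula is H2MgO2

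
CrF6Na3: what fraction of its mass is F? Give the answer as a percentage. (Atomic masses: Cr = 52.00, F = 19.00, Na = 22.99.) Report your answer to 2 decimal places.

48.52%

Molar mass = 1(52.00) + 6(19.00) + 3(22.99) = 234.970 g/mol
Mass of F per mole = 6 × 19.00 = 114.000 g
% F = 114.000 / 234.970 × 100 = 48.52%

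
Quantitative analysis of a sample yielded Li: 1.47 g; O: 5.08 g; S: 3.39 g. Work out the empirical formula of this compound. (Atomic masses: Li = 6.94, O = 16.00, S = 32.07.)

Li2O3S

Li: 1.47 g ÷ 6.94 g/mol = 0.2118 mol
O: 5.08 g ÷ 16.00 g/mol = 0.3175 mol
S: 3.39 g ÷ 32.07 g/mol = 0.1057 mol
Ratios (÷ 0.1057): Li 2.004, O 3.004, S 1.000
→ Li2O3S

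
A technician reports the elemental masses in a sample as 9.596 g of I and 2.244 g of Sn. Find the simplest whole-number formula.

I: 9.596 g ÷ 126.90 g/mol = 0.07562 mol
Sn: 2.244 g ÷ 118.71 g/mol = 0.0189 mol
Divide by the smallest (0.0189 mol Sn): I 4.000, Sn 1.000
Ratio ≈ 4:1, so the empirical formula is I4Sn

I4Sn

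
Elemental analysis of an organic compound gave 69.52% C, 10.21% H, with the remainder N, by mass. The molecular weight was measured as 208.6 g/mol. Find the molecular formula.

Assume 100 g: 69.52 g C, 10.21 g H, 20.27 g N.
n(C) = 69.52/12.01 = 5.789, n(H) = 10.21/1.008 = 10.13, n(N) = 20.27/14.01 = 1.447
Divide by the smallest (1.447 mol N): C 4.001, H 7.001, N 1.000
Ratio ≈ 4:7:1, so the empirical formula is C4H7N
Empirical-formula mass = 69.11 g/mol
n = 208.6 / 69.11 = 3.02 ≈ 3
Molecular formula = (C4H7N)×3 = C12H21N3

C12H21N3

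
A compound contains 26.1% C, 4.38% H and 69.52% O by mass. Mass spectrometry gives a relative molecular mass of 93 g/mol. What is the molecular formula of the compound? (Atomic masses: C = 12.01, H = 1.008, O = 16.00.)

Assume 100 g: 26.1 g C, 4.38 g H, 69.52 g O.
C: 26.1 g ÷ 12.01 g/mol = 2.173 mol
H: 4.38 g ÷ 1.008 g/mol = 4.345 mol
O: 69.52 g ÷ 16.00 g/mol = 4.345 mol
Smallest is C at 2.173 mol; normalising gives C 1.000, H 1.999, O 1.999
Ratio ≈ 1:2:2, so the empirical formula is CH2O2
Empirical-formula mass = 46.03 g/mol
n = 93 / 46.03 = 2.02 ≈ 2
Molecular formula = (CH2O2)×2 = C2H4O4

C2H4O4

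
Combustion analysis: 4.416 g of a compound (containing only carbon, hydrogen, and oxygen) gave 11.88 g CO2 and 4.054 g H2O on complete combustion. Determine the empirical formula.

C6H10O

mol C = 11.88 / 44.01 = 0.2699; mass C = 0.2699 × 12.01 = 3.242 g
mol H = 2 × (4.054 / 18.02) = 0.4499; mass H = 0.4499 × 1.008 = 0.4535 g
mass O = 4.416 − (3.696) = 0.7205 g → mol O = 0.04503
Divide by the smallest (0.04503 mol O): C 5.995, H 9.992, O 1.000
≈ 6:10:1 → C6H10O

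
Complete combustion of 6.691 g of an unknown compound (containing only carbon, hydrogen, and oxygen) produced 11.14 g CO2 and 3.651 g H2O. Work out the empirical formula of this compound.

mol C = 11.14 / 44.01 = 0.2531; mass C = 0.2531 × 12.01 = 3.040 g
mol H = 2 × (3.651 / 18.02) = 0.4052; mass H = 0.4052 × 1.008 = 0.4085 g
mass O = 6.691 − (3.448) = 3.243 g → mol O = 0.2027
Smallest is O at 0.2027 mol; normalising gives C 1.249, H 2.000, O 1.000
Multiply by 4: C 5.00, H 8.00, O 4.00 → C5H8O4

C5H8O4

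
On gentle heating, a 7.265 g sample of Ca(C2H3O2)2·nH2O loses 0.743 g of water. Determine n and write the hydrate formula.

Mass of anhydrous Ca(C2H3O2)2 = 7.265 − 0.743 = 6.522 g
mol H2O = 0.743 / 18.02 = 0.04123
Molar mass of Ca(C2H3O2)2 = 158.17 g/mol → mol Ca(C2H3O2)2 = 6.522 / 158.17 = 0.04123
n = 0.04123 / 0.04123 = 1.00 ≈ 1 → Ca(C2H3O2)2·H2O

Ca(C2H3O2)2·H2O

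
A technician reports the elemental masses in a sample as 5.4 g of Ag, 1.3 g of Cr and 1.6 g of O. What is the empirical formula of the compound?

Ag2CrO4

Moles — Ag: 5.4 / 107.87 = 0.05006 mol; Cr: 1.3 / 52.00 = 0.025 mol; O: 1.6 / 16.00 = 0.1 mol
Smallest is Cr at 0.025 mol; normalising gives Ag 2.002, Cr 1.000, O 4.000
Ratio ≈ 2:1:4, so the empirical formula is Ag2CrO4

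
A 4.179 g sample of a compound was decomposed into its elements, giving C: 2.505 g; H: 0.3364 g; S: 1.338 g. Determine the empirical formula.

n(C) = 2.505/12.01 = 0.2086, n(H) = 0.3364/1.008 = 0.3337, n(S) = 1.338/32.07 = 0.04172
Divide by the smallest (0.04172 mol S): C 4.999, H 7.999, S 1.000
≈ 5:8:1 → C5H8S

C5H8S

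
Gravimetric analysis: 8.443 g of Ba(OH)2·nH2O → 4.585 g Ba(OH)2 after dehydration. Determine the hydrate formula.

Mass of water lost = 8.443 − 4.585 = 3.858 g → 3.858 / 18.02 = 0.2141 mol H2O
Molar mass of Ba(OH)2 = 171.35 g/mol → mol Ba(OH)2 = 4.585 / 171.35 = 0.02676
n = 0.2141 / 0.02676 = 8.00 ≈ 8 → Ba(OH)2·8H2O

Ba(OH)2·8H2O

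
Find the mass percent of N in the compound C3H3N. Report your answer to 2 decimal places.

26.40%

Molar mass = 3(12.01) + 3(1.008) + 1(14.01) = 53.064 g/mol
Mass of N per mole = 1 × 14.01 = 14.010 g
% N = 14.010 / 53.064 × 100 = 26.40%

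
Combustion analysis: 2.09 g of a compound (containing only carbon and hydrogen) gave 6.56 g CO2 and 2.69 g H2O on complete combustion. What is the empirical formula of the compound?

mol C = 6.56 / 44.01 = 0.1491; mass C = 0.1491 × 12.01 = 1.790 g
mol H = 2 × (2.69 / 18.02) = 0.2986; mass H = 0.2986 × 1.008 = 0.3009 g
Divide by the smallest (0.1491 mol C): C 1.000, H 2.003
→ CH2

CH2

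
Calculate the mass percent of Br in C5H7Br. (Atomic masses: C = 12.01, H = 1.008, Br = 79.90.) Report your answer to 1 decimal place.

54.4%

Molar mass = 5(12.01) + 7(1.008) + 1(79.90) = 147.006 g/mol
Mass of Br per mole = 1 × 79.90 = 79.900 g
% Br = 79.900 / 147.006 × 100 = 54.4%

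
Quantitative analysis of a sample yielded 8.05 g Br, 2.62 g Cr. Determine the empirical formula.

Br2Cr

Moles — Br: 8.05 / 79.90 = 0.1008 mol; Cr: 2.62 / 52.00 = 0.05038 mol
Smallest is Cr at 0.05038 mol; normalising gives Br 2.000, Cr 1.000
Ratio ≈ 2:1, so the empirical formula is Br2Cr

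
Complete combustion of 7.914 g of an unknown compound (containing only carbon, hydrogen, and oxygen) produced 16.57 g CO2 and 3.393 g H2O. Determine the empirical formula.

mol C = 16.57 / 44.01 = 0.3765; mass C = 0.3765 × 12.01 = 4.522 g
mol H = 2 × (3.393 / 18.02) = 0.3766; mass H = 0.3766 × 1.008 = 0.3796 g
mass O = 7.914 − (4.901) = 3.013 g → mol O = 0.1883
Divide by the smallest (0.1883 mol O): C 2.000, H 2.000, O 1.000
≈ 2:2:1 → C2H2O

C2H2O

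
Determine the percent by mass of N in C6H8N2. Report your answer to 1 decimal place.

25.9%

Molar mass = 6(12.01) + 8(1.008) + 2(14.01) = 108.144 g/mol
Mass of N per mole = 2 × 14.01 = 28.020 g
% N = 28.020 / 108.144 × 100 = 25.9%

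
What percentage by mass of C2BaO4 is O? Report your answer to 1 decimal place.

Molar mass = 2(12.01) + 1(137.33) + 4(16.00) = 225.350 g/mol
Mass of O per mole = 4 × 16.00 = 64.000 g
% O = 64.000 / 225.350 × 100 = 28.4%

28.4%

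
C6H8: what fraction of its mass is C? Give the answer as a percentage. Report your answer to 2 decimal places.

Molar mass = 6(12.01) + 8(1.008) = 80.124 g/mol
Mass of C per mole = 6 × 12.01 = 72.060 g
% C = 72.060 / 80.124 × 100 = 89.94%

89.94%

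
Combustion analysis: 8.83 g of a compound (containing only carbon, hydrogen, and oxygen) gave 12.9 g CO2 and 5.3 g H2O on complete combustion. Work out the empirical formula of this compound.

CH2O

mol C = 12.9 / 44.01 = 0.2931; mass C = 0.2931 × 12.01 = 3.520 g
mol H = 2 × (5.3 / 18.02) = 0.5882; mass H = 0.5882 × 1.008 = 0.5929 g
mass O = 8.83 − (4.113) = 4.717 g → mol O = 0.2948
Smallest is C at 0.2931 mol; normalising gives C 1.000, H 2.007, O 1.006
Ratio ≈ 1:2:1, so the empirical formula is CH2O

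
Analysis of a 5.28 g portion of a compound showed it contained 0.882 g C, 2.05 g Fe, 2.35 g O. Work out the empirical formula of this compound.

C2FeO4

n(C) = 0.882/12.01 = 0.07344, n(Fe) = 2.05/55.85 = 0.03671, n(O) = 2.35/16.00 = 0.1469
Ratios (÷ 0.03671): C 2.001, Fe 1.000, O 4.001
Ratio ≈ 2:1:4, so the empirical formula is C2FeO4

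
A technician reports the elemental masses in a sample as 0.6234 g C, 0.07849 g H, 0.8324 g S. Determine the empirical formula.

n(C) = 0.6234/12.01 = 0.05191, n(H) = 0.07849/1.008 = 0.07787, n(S) = 0.8324/32.07 = 0.02596
Smallest is S at 0.02596 mol; normalising gives C 2.000, H 3.000, S 1.000
→ C2H3S

C2H3S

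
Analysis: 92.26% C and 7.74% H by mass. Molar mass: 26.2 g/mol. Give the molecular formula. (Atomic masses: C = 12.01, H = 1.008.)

Assume 100 g: 92.26 g C, 7.74 g H.
n(C) = 92.26/12.01 = 7.682, n(H) = 7.74/1.008 = 7.679
Ratios (÷ 7.679): C 1.000, H 1.000
Ratio ≈ 1:1, so the empirical formula is CH
Empirical-formula mass = 13.02 g/mol
n = 26.2 / 13.02 = 2.01 ≈ 2
Molecular formula = (CH)×2 = C2H2

C2H2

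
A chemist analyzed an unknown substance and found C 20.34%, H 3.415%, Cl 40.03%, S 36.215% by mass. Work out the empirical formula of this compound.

C3H6Cl2S2

Assume 100 g: 20.34 g C, 3.415 g H, 40.03 g Cl, 36.215 g S.
Moles — C: 20.34 / 12.01 = 1.694 mol; H: 3.415 / 1.008 = 3.388 mol; Cl: 40.03 / 35.45 = 1.129 mol; S: 36.215 / 32.07 = 1.129 mol
Ratios (÷ 1.129): C 1.500, H 3.000, Cl 1.000, S 1.000
Multiply by 2: C 3.00, H 6.00, Cl 2.00, S 2.00 → C3H6Cl2S2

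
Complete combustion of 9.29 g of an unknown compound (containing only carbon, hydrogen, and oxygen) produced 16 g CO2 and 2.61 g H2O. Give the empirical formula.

C5H4O4

mol C = 16 / 44.01 = 0.3636; mass C = 0.3636 × 12.01 = 4.366 g
mol H = 2 × (2.61 / 18.02) = 0.2897; mass H = 0.2897 × 1.008 = 0.2920 g
mass O = 9.29 − (4.658) = 4.632 g → mol O = 0.2895
Smallest is O at 0.2895 mol; normalising gives C 1.256, H 1.001, O 1.000
Multiply by 4: C 5.02, H 4.00, O 4.00 → C5H4O4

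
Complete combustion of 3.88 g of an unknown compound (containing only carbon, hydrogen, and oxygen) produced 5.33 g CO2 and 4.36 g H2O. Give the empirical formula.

mol C = 5.33 / 44.01 = 0.1211; mass C = 0.1211 × 12.01 = 1.455 g
mol H = 2 × (4.36 / 18.02) = 0.4839; mass H = 0.4839 × 1.008 = 0.4878 g
mass O = 3.88 − (1.942) = 1.938 g → mol O = 0.1211
Smallest is O at 0.1211 mol; normalising gives C 1.000, H 3.996, O 1.000
Ratio ≈ 1:4:1, so the empirical formula is CH4O

CH4O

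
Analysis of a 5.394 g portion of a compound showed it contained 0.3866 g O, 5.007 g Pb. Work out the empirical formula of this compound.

OPb

n(O) = 0.3866/16.00 = 0.02416, n(Pb) = 5.007/207.2 = 0.02417
Ratios (÷ 0.02416): O 1.000, Pb 1.000
≈ 1:1 → OPb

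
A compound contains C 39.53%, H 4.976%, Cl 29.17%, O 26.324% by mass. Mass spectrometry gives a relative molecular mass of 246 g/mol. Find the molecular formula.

C8H12Cl2O4

Assume 100 g: 39.53 g C, 4.976 g H, 29.17 g Cl, 26.324 g O.
n(C) = 39.53/12.01 = 3.291, n(H) = 4.976/1.008 = 4.937, n(Cl) = 29.17/35.45 = 0.8228, n(O) = 26.324/16.00 = 1.645
Divide by the smallest (0.8228 mol Cl): C 4.000, H 5.999, Cl 1.000, O 1.999
→ C4H6ClO2
Empirical-formula mass = 121.54 g/mol
n = 246 / 121.54 = 2.02 ≈ 2
Molecular formula = (C4H6ClO2)×2 = C8H12Cl2O4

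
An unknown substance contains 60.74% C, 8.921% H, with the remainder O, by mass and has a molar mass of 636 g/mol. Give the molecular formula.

C32H56O12

Assume 100 g: 60.74 g C, 8.921 g H, 30.339 g O.
n(C) = 60.74/12.01 = 5.057, n(H) = 8.921/1.008 = 8.85, n(O) = 30.339/16.00 = 1.896
Ratios (÷ 1.896): C 2.667, H 4.667, O 1.000
Multiply by 3: C 8.00, H 14.00, O 3.00 → C8H14O3
Empirical-formula mass = 158.19 g/mol
n = 636 / 158.19 = 4.02 ≈ 4
Molecular formula = (C8H14O3)×4 = C32H56O12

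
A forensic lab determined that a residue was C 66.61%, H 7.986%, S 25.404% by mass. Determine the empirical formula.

C7H10S

Assume 100 g: 66.61 g C, 7.986 g H, 25.404 g S.
Moles — C: 66.61 / 12.01 = 5.546 mol; H: 7.986 / 1.008 = 7.923 mol; S: 25.404 / 32.07 = 0.7921 mol
Ratios (÷ 0.7921): C 7.002, H 10.002, S 1.000
→ C7H10S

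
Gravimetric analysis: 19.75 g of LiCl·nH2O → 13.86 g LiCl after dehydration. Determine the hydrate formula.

Mass of water lost = 19.75 − 13.86 = 5.89 g → 5.89 / 18.02 = 0.3269 mol H2O
Molar mass of LiCl = 42.39 g/mol → mol LiCl = 13.86 / 42.39 = 0.327
n = 0.3269 / 0.327 = 1.00 ≈ 1 → LiCl·H2O

LiCl·H2O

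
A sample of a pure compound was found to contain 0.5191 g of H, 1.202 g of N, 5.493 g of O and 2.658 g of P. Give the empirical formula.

n(H) = 0.5191/1.008 = 0.515, n(N) = 1.202/14.01 = 0.0858, n(O) = 5.493/16.00 = 0.3433, n(P) = 2.658/30.97 = 0.08582
Ratios (÷ 0.0858): H 6.002, N 1.000, O 4.002, P 1.000
→ H6NO4P

H6NO4P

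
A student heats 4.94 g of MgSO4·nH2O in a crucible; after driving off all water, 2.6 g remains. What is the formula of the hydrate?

Mass of water lost = 4.94 − 2.6 = 2.34 g → 2.34 / 18.02 = 0.1299 mol H2O
Molar mass of MgSO4 = 120.38 g/mol → mol MgSO4 = 2.6 / 120.38 = 0.0216
n = 0.1299 / 0.0216 = 6.01 ≈ 6 → MgSO4·6H2O

MgSO4·6H2O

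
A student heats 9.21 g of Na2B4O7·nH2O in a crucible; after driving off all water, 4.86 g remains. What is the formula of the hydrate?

Na2B4O7·10H2O

Mass of water lost = 9.21 − 4.86 = 4.35 g → 4.35 / 18.02 = 0.2414 mol H2O
Molar mass of Na2B4O7 = 201.22 g/mol → mol Na2B4O7 = 4.86 / 201.22 = 0.02415
n = 0.2414 / 0.02415 = 9.99 ≈ 10 → Na2B4O7·10H2O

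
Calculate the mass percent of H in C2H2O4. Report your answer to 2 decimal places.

Molar mass = 2(12.01) + 2(1.008) + 4(16.00) = 90.036 g/mol
Mass of H per mole = 2 × 1.008 = 2.016 g
% H = 2.016 / 90.036 × 100 = 2.24%

2.24%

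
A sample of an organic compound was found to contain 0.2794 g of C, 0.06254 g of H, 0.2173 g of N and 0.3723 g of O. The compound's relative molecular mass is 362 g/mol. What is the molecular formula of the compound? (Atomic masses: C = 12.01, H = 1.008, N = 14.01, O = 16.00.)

Moles — C: 0.2794 / 12.01 = 0.02326 mol; H: 0.06254 / 1.008 = 0.06204 mol; N: 0.2173 / 14.01 = 0.01551 mol; O: 0.3723 / 16.00 = 0.02327 mol
Ratios (÷ 0.01551): C 1.500, H 4.000, N 1.000, O 1.500
Scaling by 2: C 3.00, H 8.00, N 2.00, O 3.00 → C3H8N2O3
Empirical-formula mass = 120.11 g/mol
n = 362 / 120.11 = 3.01 ≈ 3
Molecular formula = (C3H8N2O3)×3 = C9H24N6O9

C9H24N6O9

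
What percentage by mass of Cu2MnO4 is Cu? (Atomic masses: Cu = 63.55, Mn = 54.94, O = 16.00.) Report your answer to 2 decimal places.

51.66%

Molar mass = 2(63.55) + 1(54.94) + 4(16.00) = 246.040 g/mol
Mass of Cu per mole = 2 × 63.55 = 127.100 g
% Cu = 127.100 / 246.040 × 100 = 51.66%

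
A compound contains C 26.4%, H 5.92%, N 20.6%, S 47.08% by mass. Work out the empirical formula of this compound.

Assume 100 g: 26.4 g C, 5.92 g H, 20.6 g N, 47.08 g S.
n(C) = 26.4/12.01 = 2.198, n(H) = 5.92/1.008 = 5.873, n(N) = 20.6/14.01 = 1.47, n(S) = 47.08/32.07 = 1.468
Divide by the smallest (1.468 mol S): C 1.497, H 4.001, N 1.002, S 1.000
×2: C 2.99, H 8.00, N 2.00, S 2.00 → C3H8N2S2

C3H8N2S2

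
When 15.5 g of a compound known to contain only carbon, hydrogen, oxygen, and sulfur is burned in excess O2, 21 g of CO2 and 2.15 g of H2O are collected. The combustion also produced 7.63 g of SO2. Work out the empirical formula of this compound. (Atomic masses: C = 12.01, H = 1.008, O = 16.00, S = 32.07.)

C4H2O3S

mol C = 21 / 44.01 = 0.4772; mass C = 0.4772 × 12.01 = 5.731 g
mol H = 2 × (2.15 / 18.02) = 0.2386; mass H = 0.2386 × 1.008 = 0.2405 g
mol S = 7.63 / 64.07 = 0.1191; mass S = 3.819 g
mass O = 15.5 − (9.790) = 5.710 g → mol O = 0.3568
Smallest is S at 0.1191 mol; normalising gives C 4.007, H 2.004, O 2.996, S 1.000
≈ 4:2:3:1 → C4H2O3S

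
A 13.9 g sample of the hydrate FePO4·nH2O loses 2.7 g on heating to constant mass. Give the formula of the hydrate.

Mass of anhydrous FePO4 = 13.9 − 2.7 = 11.2 g
mol H2O = 2.7 / 18.02 = 0.1498
Molar mass of FePO4 = 150.82 g/mol → mol FePO4 = 11.2 / 150.82 = 0.07426
n = 0.1498 / 0.07426 = 2.02 ≈ 2 → FePO4·2H2O

FePO4·2H2O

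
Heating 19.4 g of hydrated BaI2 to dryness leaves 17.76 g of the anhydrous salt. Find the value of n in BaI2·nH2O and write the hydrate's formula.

Mass of water lost = 19.4 − 17.76 = 1.64 g → 1.64 / 18.02 = 0.09101 mol H2O
Molar mass of BaI2 = 391.13 g/mol → mol BaI2 = 17.76 / 391.13 = 0.04541
n = 0.09101 / 0.04541 = 2.00 ≈ 2 → BaI2·2H2O

BaI2·2H2O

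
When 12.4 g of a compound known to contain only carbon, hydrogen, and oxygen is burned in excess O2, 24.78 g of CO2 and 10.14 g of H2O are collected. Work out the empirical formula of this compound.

mol C = 24.78 / 44.01 = 0.5631; mass C = 0.5631 × 12.01 = 6.762 g
mol H = 2 × (10.14 / 18.02) = 1.125; mass H = 1.125 × 1.008 = 1.134 g
mass O = 12.4 − (7.897) = 4.503 g → mol O = 0.2815
Smallest is O at 0.2815 mol; normalising gives C 2.001, H 3.999, O 1.000
≈ 2:4:1 → C2H4O

C2H4O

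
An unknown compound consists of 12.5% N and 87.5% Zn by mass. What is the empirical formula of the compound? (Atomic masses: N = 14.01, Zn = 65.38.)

Assume 100 g: 12.5 g N, 87.5 g Zn.
Moles — N: 12.5 / 14.01 = 0.8922 mol; Zn: 87.5 / 65.38 = 1.338 mol
Smallest is N at 0.8922 mol; normalising gives N 1.000, Zn 1.500
Multiply by 2: N 2.00, Zn 3.00 → N2Zn3

N2Zn3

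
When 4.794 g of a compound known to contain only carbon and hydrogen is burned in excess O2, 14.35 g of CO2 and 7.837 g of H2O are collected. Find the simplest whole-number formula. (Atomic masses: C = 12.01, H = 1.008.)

C3H8

mol C = 14.35 / 44.01 = 0.3261; mass C = 0.3261 × 12.01 = 3.916 g
mol H = 2 × (7.837 / 18.02) = 0.8698; mass H = 0.8698 × 1.008 = 0.8768 g
Divide by the smallest (0.3261 mol C): C 1.000, H 2.668
Scaling by 3: C 3.00, H 8.00 → C3H8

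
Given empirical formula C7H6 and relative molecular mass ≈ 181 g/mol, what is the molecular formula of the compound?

C14H12

Empirical-formula mass = 90.12 g/mol
n = 181 / 90.12 = 2.01 ≈ 2
Molecular formula = (C7H6)2 = C14H12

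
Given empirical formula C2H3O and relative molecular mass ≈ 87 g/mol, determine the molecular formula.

C4H6O2

Empirical-formula mass = 43.04 g/mol
n = 87 / 43.04 = 2.02 ≈ 2
Molecular formula = (C2H3O)2 = C4H6O2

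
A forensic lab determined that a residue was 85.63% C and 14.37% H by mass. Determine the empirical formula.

Assume 100 g: 85.63 g C, 14.37 g H.
n(C) = 85.63/12.01 = 7.13, n(H) = 14.37/1.008 = 14.26
Divide by the smallest (7.13 mol C): C 1.000, H 1.999
→ CH2

CH2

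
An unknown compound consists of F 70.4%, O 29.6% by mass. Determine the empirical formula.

Assume 100 g: 70.4 g F, 29.6 g O.
F: 70.4 g ÷ 19.00 g/mol = 3.705 mol
O: 29.6 g ÷ 16.00 g/mol = 1.85 mol
Divide by the smallest (1.85 mol O): F 2.003, O 1.000
Ratio ≈ 2:1, so the empirical formula is F2O

F2O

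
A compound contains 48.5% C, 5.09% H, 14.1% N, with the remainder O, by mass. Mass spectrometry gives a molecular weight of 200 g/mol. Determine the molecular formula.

C8H10N2O4

Assume 100 g: 48.5 g C, 5.09 g H, 14.1 g N, 32.31 g O.
Moles — C: 48.5 / 12.01 = 4.038 mol; H: 5.09 / 1.008 = 5.05 mol; N: 14.1 / 14.01 = 1.006 mol; O: 32.31 / 16.00 = 2.019 mol
Divide by the smallest (1.006 mol N): C 4.013, H 5.017, N 1.000, O 2.006
Ratio ≈ 4:5:1:2, so the empirical formula is C4H5NO2
Empirical-formula mass = 99.09 g/mol
n = 200 / 99.09 = 2.02 ≈ 2
Molecular formula = (C4H5NO2)×2 = C8H10N2O4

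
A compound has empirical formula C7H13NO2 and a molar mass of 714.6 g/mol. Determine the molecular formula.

Empirical-formula mass = 143.18 g/mol
n = 714.6 / 143.18 = 4.99 ≈ 5
Molecular formula = (C7H13NO2)5 = C35H65N5O10

C35H65N5O10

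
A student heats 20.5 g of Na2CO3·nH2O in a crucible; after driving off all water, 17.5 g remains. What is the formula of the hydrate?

Mass of water lost = 20.5 − 17.5 = 3 g → 3 / 18.02 = 0.1665 mol H2O
Molar mass of Na2CO3 = 105.99 g/mol → mol Na2CO3 = 17.5 / 105.99 = 0.1651
n = 0.1665 / 0.1651 = 1.01 ≈ 1 → Na2CO3·H2O

Na2CO3·H2O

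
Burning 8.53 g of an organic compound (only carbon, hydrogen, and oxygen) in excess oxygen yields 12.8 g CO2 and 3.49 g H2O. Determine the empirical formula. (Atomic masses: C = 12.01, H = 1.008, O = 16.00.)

mol C = 12.8 / 44.01 = 0.2908; mass C = 0.2908 × 12.01 = 3.493 g
mol H = 2 × (3.49 / 18.02) = 0.3873; mass H = 0.3873 × 1.008 = 0.3904 g
mass O = 8.53 − (3.883) = 4.647 g → mol O = 0.2904
Smallest is O at 0.2904 mol; normalising gives C 1.001, H 1.334, O 1.000
Multiply by 3: C 3.00, H 4.00, O 3.00 → C3H4O3

C3H4O3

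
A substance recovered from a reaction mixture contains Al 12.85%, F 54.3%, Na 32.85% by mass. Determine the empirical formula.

Assume 100 g: 12.85 g Al, 54.3 g F, 32.85 g Na.
Moles — Al: 12.85 / 26.98 = 0.4763 mol; F: 54.3 / 19.00 = 2.858 mol; Na: 32.85 / 22.99 = 1.429 mol
Smallest is Al at 0.4763 mol; normalising gives Al 1.000, F 6.000, Na 3.000
→ AlF6Na3

AlF6Na3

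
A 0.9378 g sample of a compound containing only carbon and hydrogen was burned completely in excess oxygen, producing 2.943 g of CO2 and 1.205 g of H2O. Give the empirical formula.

mol C = 2.943 / 44.01 = 0.06687; mass C = 0.06687 × 12.01 = 0.8031 g
mol H = 2 × (1.205 / 18.02) = 0.1337; mass H = 0.1337 × 1.008 = 0.1348 g
Divide by the smallest (0.06687 mol C): C 1.000, H 2.000
Ratio ≈ 1:2, so the empirical formula is CH2

CH2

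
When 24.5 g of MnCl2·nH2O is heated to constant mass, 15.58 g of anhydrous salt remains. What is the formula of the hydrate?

Mass of water lost = 24.5 − 15.58 = 8.92 g → 8.92 / 18.02 = 0.495 mol H2O
Molar mass of MnCl2 = 125.84 g/mol → mol MnCl2 = 15.58 / 125.84 = 0.1238
n = 0.495 / 0.1238 = 4.00 ≈ 4 → MnCl2·4H2O

MnCl2·4H2O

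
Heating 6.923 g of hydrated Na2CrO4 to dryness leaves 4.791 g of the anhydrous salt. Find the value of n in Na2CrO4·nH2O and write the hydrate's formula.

Mass of water lost = 6.923 − 4.791 = 2.132 g → 2.132 / 18.02 = 0.1183 mol H2O
Molar mass of Na2CrO4 = 161.98 g/mol → mol Na2CrO4 = 4.791 / 161.98 = 0.02958
n = 0.1183 / 0.02958 = 4.00 ≈ 4 → Na2CrO4·4H2O

Na2CrO4·4H2O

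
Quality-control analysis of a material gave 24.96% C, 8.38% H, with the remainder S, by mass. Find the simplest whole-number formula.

CH4S

Assume 100 g: 24.96 g C, 8.38 g H, 66.66 g S.
C: 24.96 g ÷ 12.01 g/mol = 2.078 mol
H: 8.38 g ÷ 1.008 g/mol = 8.313 mol
S: 66.66 g ÷ 32.07 g/mol = 2.079 mol
Smallest is C at 2.078 mol; normalising gives C 1.000, H 4.000, S 1.000
Ratio ≈ 1:4:1, so the empirical formula is CH4S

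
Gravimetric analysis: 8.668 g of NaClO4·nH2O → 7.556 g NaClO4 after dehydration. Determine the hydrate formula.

Mass of water lost = 8.668 − 7.556 = 1.112 g → 1.112 / 18.02 = 0.06171 mol H2O
Molar mass of NaClO4 = 122.44 g/mol → mol NaClO4 = 7.556 / 122.44 = 0.06171
n = 0.06171 / 0.06171 = 1.00 ≈ 1 → NaClO4·H2O

NaClO4·H2O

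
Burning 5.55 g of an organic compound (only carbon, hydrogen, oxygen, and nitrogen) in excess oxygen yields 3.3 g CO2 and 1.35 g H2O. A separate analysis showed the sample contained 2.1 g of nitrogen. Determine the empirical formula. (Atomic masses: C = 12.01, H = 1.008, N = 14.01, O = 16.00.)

mol C = 3.3 / 44.01 = 0.07498; mass C = 0.07498 × 12.01 = 0.9005 g
mol H = 2 × (1.35 / 18.02) = 0.1498; mass H = 0.1498 × 1.008 = 0.1510 g
mol N = 2.1 / 14.01 = 0.1499
mass O = 5.55 − (3.152) = 2.398 g → mol O = 0.1499
Ratios (÷ 0.07498): C 1.000, H 1.998, N 1.999, O 1.999
≈ 1:2:2:2 → CH2N2O2

CH2N2O2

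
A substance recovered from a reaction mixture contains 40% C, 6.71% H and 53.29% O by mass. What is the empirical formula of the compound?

Assume 100 g: 40 g C, 6.71 g H, 53.29 g O.
n(C) = 40/12.01 = 3.331, n(H) = 6.71/1.008 = 6.657, n(O) = 53.29/16.00 = 3.331
Divide by the smallest (3.331 mol C): C 1.000, H 1.999, O 1.000
Ratio ≈ 1:2:1, so the empirical formula is CH2O

CH2O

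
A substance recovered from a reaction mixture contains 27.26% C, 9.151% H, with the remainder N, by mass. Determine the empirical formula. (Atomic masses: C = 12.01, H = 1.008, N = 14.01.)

Assume 100 g: 27.26 g C, 9.151 g H, 63.589 g N.
Moles — C: 27.26 / 12.01 = 2.27 mol; H: 9.151 / 1.008 = 9.078 mol; N: 63.589 / 14.01 = 4.539 mol
Divide by the smallest (2.27 mol C): C 1.000, H 4.000, N 2.000
≈ 1:4:2 → CH4N2

CH4N2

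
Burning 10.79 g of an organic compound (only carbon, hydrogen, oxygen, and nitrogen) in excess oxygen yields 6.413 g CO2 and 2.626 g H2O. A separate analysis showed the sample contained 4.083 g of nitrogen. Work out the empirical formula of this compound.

mol C = 6.413 / 44.01 = 0.1457; mass C = 0.1457 × 12.01 = 1.750 g
mol H = 2 × (2.626 / 18.02) = 0.2915; mass H = 0.2915 × 1.008 = 0.2938 g
mol N = 4.083 / 14.01 = 0.2914
mass O = 10.79 − (6.127) = 4.663 g → mol O = 0.2914
Ratios (÷ 0.1457): C 1.000, H 2.000, N 2.000, O 2.000
≈ 1:2:2:2 → CH2N2O2

CH2N2O2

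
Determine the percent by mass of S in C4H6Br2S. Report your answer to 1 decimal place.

13.0%

Molar mass = 4(12.01) + 6(1.008) + 2(79.90) + 1(32.07) = 245.958 g/mol
Mass of S per mole = 1 × 32.07 = 32.070 g
% S = 32.070 / 245.958 × 100 = 13.0%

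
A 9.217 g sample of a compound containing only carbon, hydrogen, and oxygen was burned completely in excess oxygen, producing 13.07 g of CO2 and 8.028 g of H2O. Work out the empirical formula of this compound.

CH3O

mol C = 13.07 / 44.01 = 0.2970; mass C = 0.2970 × 12.01 = 3.567 g
mol H = 2 × (8.028 / 18.02) = 0.8910; mass H = 0.8910 × 1.008 = 0.8981 g
mass O = 9.217 − (4.465) = 4.752 g → mol O = 0.2970
Ratios (÷ 0.297): C 1.000, H 3.000, O 1.000
≈ 1:3:1 → CH3O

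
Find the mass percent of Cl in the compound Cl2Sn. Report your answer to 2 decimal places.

37.39%

Molar mass = 2(35.45) + 1(118.71) = 189.610 g/mol
Mass of Cl per mole = 2 × 35.45 = 70.900 g
% Cl = 70.900 / 189.610 × 100 = 37.39%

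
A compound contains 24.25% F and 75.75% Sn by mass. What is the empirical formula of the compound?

Assume 100 g: 24.25 g F, 75.75 g Sn.
Moles — F: 24.25 / 19.00 = 1.276 mol; Sn: 75.75 / 118.71 = 0.6381 mol
Ratios (÷ 0.6381): F 2.000, Sn 1.000
≈ 2:1 → F2Sn

F2Sn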